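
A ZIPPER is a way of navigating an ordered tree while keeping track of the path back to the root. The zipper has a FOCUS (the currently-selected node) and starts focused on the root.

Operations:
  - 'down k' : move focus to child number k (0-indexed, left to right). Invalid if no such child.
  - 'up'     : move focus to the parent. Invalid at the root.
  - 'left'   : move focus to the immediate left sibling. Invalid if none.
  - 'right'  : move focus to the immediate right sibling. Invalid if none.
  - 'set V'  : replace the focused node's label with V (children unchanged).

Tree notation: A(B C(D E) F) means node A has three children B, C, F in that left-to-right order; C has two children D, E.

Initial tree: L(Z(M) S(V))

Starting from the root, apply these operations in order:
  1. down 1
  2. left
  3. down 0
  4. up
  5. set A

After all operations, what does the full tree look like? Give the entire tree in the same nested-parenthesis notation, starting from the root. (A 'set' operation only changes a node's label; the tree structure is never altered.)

Step 1 (down 1): focus=S path=1 depth=1 children=['V'] left=['Z'] right=[] parent=L
Step 2 (left): focus=Z path=0 depth=1 children=['M'] left=[] right=['S'] parent=L
Step 3 (down 0): focus=M path=0/0 depth=2 children=[] left=[] right=[] parent=Z
Step 4 (up): focus=Z path=0 depth=1 children=['M'] left=[] right=['S'] parent=L
Step 5 (set A): focus=A path=0 depth=1 children=['M'] left=[] right=['S'] parent=L

Answer: L(A(M) S(V))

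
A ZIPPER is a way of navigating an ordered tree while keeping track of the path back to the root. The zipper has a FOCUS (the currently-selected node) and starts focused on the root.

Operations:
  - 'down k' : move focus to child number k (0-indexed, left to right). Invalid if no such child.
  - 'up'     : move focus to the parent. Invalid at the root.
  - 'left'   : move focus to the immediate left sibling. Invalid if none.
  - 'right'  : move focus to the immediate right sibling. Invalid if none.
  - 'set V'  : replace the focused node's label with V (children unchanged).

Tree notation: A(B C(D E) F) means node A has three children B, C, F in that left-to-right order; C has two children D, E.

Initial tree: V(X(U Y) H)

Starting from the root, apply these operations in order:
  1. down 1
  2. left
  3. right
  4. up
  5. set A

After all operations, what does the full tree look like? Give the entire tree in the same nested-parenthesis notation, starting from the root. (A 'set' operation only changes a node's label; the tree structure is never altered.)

Step 1 (down 1): focus=H path=1 depth=1 children=[] left=['X'] right=[] parent=V
Step 2 (left): focus=X path=0 depth=1 children=['U', 'Y'] left=[] right=['H'] parent=V
Step 3 (right): focus=H path=1 depth=1 children=[] left=['X'] right=[] parent=V
Step 4 (up): focus=V path=root depth=0 children=['X', 'H'] (at root)
Step 5 (set A): focus=A path=root depth=0 children=['X', 'H'] (at root)

Answer: A(X(U Y) H)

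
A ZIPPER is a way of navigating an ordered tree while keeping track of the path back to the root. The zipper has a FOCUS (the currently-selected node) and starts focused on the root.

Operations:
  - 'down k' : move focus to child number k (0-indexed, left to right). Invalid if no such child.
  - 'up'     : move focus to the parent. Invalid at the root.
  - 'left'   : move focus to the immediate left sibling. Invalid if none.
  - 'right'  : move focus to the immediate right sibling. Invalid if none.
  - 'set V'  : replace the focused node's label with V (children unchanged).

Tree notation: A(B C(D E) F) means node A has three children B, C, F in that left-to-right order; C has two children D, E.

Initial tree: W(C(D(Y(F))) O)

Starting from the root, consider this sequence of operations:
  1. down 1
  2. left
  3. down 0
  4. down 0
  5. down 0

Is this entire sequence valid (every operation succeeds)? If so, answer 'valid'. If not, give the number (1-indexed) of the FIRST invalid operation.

Answer: valid

Derivation:
Step 1 (down 1): focus=O path=1 depth=1 children=[] left=['C'] right=[] parent=W
Step 2 (left): focus=C path=0 depth=1 children=['D'] left=[] right=['O'] parent=W
Step 3 (down 0): focus=D path=0/0 depth=2 children=['Y'] left=[] right=[] parent=C
Step 4 (down 0): focus=Y path=0/0/0 depth=3 children=['F'] left=[] right=[] parent=D
Step 5 (down 0): focus=F path=0/0/0/0 depth=4 children=[] left=[] right=[] parent=Y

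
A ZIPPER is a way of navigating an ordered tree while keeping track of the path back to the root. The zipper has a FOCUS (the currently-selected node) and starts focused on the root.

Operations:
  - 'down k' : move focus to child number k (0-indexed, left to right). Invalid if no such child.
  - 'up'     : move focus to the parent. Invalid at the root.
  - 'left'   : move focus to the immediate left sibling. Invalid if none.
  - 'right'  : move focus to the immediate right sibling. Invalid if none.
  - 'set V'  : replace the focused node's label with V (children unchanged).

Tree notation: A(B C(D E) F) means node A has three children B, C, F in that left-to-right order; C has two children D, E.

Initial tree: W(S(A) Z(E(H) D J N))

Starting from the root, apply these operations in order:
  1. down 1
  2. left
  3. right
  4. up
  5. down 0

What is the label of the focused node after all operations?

Step 1 (down 1): focus=Z path=1 depth=1 children=['E', 'D', 'J', 'N'] left=['S'] right=[] parent=W
Step 2 (left): focus=S path=0 depth=1 children=['A'] left=[] right=['Z'] parent=W
Step 3 (right): focus=Z path=1 depth=1 children=['E', 'D', 'J', 'N'] left=['S'] right=[] parent=W
Step 4 (up): focus=W path=root depth=0 children=['S', 'Z'] (at root)
Step 5 (down 0): focus=S path=0 depth=1 children=['A'] left=[] right=['Z'] parent=W

Answer: S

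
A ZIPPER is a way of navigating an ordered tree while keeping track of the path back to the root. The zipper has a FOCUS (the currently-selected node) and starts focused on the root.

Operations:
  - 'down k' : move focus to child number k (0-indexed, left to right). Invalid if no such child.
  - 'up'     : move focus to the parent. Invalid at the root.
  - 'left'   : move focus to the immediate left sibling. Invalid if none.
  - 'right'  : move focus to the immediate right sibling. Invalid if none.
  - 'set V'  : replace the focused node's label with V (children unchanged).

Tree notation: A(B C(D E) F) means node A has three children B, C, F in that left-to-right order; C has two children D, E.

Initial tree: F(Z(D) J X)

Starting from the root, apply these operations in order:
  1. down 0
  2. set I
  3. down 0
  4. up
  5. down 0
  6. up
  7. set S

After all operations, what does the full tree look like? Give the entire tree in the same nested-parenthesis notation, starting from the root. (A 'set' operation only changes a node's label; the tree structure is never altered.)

Answer: F(S(D) J X)

Derivation:
Step 1 (down 0): focus=Z path=0 depth=1 children=['D'] left=[] right=['J', 'X'] parent=F
Step 2 (set I): focus=I path=0 depth=1 children=['D'] left=[] right=['J', 'X'] parent=F
Step 3 (down 0): focus=D path=0/0 depth=2 children=[] left=[] right=[] parent=I
Step 4 (up): focus=I path=0 depth=1 children=['D'] left=[] right=['J', 'X'] parent=F
Step 5 (down 0): focus=D path=0/0 depth=2 children=[] left=[] right=[] parent=I
Step 6 (up): focus=I path=0 depth=1 children=['D'] left=[] right=['J', 'X'] parent=F
Step 7 (set S): focus=S path=0 depth=1 children=['D'] left=[] right=['J', 'X'] parent=F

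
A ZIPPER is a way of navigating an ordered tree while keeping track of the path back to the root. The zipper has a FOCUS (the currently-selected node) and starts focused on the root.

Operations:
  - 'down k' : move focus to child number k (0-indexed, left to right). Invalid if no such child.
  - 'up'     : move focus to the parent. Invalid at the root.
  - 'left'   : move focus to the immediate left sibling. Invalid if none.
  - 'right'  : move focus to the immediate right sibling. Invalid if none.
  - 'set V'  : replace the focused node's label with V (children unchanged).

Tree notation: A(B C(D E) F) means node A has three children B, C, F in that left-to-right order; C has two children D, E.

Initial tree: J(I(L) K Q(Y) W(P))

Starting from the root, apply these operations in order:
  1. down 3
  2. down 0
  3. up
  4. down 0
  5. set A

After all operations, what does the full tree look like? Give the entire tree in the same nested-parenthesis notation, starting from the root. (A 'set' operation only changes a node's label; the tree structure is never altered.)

Step 1 (down 3): focus=W path=3 depth=1 children=['P'] left=['I', 'K', 'Q'] right=[] parent=J
Step 2 (down 0): focus=P path=3/0 depth=2 children=[] left=[] right=[] parent=W
Step 3 (up): focus=W path=3 depth=1 children=['P'] left=['I', 'K', 'Q'] right=[] parent=J
Step 4 (down 0): focus=P path=3/0 depth=2 children=[] left=[] right=[] parent=W
Step 5 (set A): focus=A path=3/0 depth=2 children=[] left=[] right=[] parent=W

Answer: J(I(L) K Q(Y) W(A))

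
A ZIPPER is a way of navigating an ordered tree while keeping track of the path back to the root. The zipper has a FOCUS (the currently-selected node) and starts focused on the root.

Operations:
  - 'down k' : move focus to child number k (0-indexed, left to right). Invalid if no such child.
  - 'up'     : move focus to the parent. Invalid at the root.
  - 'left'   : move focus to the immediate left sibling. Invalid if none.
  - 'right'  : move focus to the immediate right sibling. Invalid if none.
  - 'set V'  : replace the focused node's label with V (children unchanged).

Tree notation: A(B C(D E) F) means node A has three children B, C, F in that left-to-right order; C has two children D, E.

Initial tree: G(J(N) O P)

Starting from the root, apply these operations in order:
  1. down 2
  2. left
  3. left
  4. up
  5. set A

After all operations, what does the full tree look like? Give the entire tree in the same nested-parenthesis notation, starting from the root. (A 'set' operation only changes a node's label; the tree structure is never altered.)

Step 1 (down 2): focus=P path=2 depth=1 children=[] left=['J', 'O'] right=[] parent=G
Step 2 (left): focus=O path=1 depth=1 children=[] left=['J'] right=['P'] parent=G
Step 3 (left): focus=J path=0 depth=1 children=['N'] left=[] right=['O', 'P'] parent=G
Step 4 (up): focus=G path=root depth=0 children=['J', 'O', 'P'] (at root)
Step 5 (set A): focus=A path=root depth=0 children=['J', 'O', 'P'] (at root)

Answer: A(J(N) O P)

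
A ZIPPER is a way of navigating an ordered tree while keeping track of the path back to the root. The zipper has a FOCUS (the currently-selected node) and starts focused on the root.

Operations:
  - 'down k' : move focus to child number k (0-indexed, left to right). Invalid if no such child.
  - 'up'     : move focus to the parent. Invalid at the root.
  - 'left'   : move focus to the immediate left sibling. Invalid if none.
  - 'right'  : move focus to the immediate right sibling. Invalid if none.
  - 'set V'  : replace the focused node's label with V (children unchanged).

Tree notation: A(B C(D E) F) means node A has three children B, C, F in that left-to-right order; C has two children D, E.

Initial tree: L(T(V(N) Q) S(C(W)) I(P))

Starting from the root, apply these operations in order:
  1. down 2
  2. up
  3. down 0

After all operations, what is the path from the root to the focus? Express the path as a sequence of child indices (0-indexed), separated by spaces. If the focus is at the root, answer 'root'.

Answer: 0

Derivation:
Step 1 (down 2): focus=I path=2 depth=1 children=['P'] left=['T', 'S'] right=[] parent=L
Step 2 (up): focus=L path=root depth=0 children=['T', 'S', 'I'] (at root)
Step 3 (down 0): focus=T path=0 depth=1 children=['V', 'Q'] left=[] right=['S', 'I'] parent=L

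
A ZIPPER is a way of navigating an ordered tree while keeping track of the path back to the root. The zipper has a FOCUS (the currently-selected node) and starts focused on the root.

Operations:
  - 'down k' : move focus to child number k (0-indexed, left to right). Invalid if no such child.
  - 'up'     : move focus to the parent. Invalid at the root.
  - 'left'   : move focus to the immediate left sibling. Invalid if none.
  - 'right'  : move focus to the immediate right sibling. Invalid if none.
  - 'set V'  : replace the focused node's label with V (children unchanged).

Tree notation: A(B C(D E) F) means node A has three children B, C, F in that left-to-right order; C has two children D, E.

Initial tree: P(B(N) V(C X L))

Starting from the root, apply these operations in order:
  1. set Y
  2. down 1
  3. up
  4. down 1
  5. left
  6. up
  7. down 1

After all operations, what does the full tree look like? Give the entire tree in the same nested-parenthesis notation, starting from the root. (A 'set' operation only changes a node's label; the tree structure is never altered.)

Answer: Y(B(N) V(C X L))

Derivation:
Step 1 (set Y): focus=Y path=root depth=0 children=['B', 'V'] (at root)
Step 2 (down 1): focus=V path=1 depth=1 children=['C', 'X', 'L'] left=['B'] right=[] parent=Y
Step 3 (up): focus=Y path=root depth=0 children=['B', 'V'] (at root)
Step 4 (down 1): focus=V path=1 depth=1 children=['C', 'X', 'L'] left=['B'] right=[] parent=Y
Step 5 (left): focus=B path=0 depth=1 children=['N'] left=[] right=['V'] parent=Y
Step 6 (up): focus=Y path=root depth=0 children=['B', 'V'] (at root)
Step 7 (down 1): focus=V path=1 depth=1 children=['C', 'X', 'L'] left=['B'] right=[] parent=Y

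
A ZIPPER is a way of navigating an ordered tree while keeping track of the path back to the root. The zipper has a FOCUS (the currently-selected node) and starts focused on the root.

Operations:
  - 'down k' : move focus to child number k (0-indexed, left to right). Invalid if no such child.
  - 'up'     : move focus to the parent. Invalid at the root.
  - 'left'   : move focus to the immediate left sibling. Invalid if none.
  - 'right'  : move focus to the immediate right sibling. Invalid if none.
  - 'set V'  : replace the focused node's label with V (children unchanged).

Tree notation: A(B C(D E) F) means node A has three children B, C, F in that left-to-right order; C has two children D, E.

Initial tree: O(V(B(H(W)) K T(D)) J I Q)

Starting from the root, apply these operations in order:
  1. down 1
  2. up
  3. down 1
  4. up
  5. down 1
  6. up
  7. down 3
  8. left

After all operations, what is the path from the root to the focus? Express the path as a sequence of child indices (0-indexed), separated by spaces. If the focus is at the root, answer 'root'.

Answer: 2

Derivation:
Step 1 (down 1): focus=J path=1 depth=1 children=[] left=['V'] right=['I', 'Q'] parent=O
Step 2 (up): focus=O path=root depth=0 children=['V', 'J', 'I', 'Q'] (at root)
Step 3 (down 1): focus=J path=1 depth=1 children=[] left=['V'] right=['I', 'Q'] parent=O
Step 4 (up): focus=O path=root depth=0 children=['V', 'J', 'I', 'Q'] (at root)
Step 5 (down 1): focus=J path=1 depth=1 children=[] left=['V'] right=['I', 'Q'] parent=O
Step 6 (up): focus=O path=root depth=0 children=['V', 'J', 'I', 'Q'] (at root)
Step 7 (down 3): focus=Q path=3 depth=1 children=[] left=['V', 'J', 'I'] right=[] parent=O
Step 8 (left): focus=I path=2 depth=1 children=[] left=['V', 'J'] right=['Q'] parent=O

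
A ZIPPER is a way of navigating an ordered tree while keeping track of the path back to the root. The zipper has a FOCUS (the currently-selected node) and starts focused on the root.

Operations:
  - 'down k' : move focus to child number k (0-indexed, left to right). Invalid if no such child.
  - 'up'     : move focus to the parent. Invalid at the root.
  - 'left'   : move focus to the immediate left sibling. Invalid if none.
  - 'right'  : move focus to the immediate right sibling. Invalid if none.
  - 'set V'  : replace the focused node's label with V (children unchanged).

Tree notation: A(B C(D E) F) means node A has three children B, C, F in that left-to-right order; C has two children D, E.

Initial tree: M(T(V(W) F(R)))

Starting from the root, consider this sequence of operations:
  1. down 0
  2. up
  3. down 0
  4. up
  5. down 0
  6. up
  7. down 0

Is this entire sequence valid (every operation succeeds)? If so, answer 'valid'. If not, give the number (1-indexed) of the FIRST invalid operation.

Step 1 (down 0): focus=T path=0 depth=1 children=['V', 'F'] left=[] right=[] parent=M
Step 2 (up): focus=M path=root depth=0 children=['T'] (at root)
Step 3 (down 0): focus=T path=0 depth=1 children=['V', 'F'] left=[] right=[] parent=M
Step 4 (up): focus=M path=root depth=0 children=['T'] (at root)
Step 5 (down 0): focus=T path=0 depth=1 children=['V', 'F'] left=[] right=[] parent=M
Step 6 (up): focus=M path=root depth=0 children=['T'] (at root)
Step 7 (down 0): focus=T path=0 depth=1 children=['V', 'F'] left=[] right=[] parent=M

Answer: valid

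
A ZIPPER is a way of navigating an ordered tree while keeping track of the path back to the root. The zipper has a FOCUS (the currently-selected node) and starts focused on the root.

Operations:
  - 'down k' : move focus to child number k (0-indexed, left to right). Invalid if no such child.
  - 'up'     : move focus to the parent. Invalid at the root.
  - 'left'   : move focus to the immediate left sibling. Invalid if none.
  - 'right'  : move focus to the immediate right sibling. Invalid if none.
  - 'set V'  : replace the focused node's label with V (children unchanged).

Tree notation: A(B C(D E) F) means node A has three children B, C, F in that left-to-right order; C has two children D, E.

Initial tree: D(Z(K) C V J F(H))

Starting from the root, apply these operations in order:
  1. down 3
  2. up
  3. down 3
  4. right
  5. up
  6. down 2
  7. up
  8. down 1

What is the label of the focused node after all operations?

Step 1 (down 3): focus=J path=3 depth=1 children=[] left=['Z', 'C', 'V'] right=['F'] parent=D
Step 2 (up): focus=D path=root depth=0 children=['Z', 'C', 'V', 'J', 'F'] (at root)
Step 3 (down 3): focus=J path=3 depth=1 children=[] left=['Z', 'C', 'V'] right=['F'] parent=D
Step 4 (right): focus=F path=4 depth=1 children=['H'] left=['Z', 'C', 'V', 'J'] right=[] parent=D
Step 5 (up): focus=D path=root depth=0 children=['Z', 'C', 'V', 'J', 'F'] (at root)
Step 6 (down 2): focus=V path=2 depth=1 children=[] left=['Z', 'C'] right=['J', 'F'] parent=D
Step 7 (up): focus=D path=root depth=0 children=['Z', 'C', 'V', 'J', 'F'] (at root)
Step 8 (down 1): focus=C path=1 depth=1 children=[] left=['Z'] right=['V', 'J', 'F'] parent=D

Answer: C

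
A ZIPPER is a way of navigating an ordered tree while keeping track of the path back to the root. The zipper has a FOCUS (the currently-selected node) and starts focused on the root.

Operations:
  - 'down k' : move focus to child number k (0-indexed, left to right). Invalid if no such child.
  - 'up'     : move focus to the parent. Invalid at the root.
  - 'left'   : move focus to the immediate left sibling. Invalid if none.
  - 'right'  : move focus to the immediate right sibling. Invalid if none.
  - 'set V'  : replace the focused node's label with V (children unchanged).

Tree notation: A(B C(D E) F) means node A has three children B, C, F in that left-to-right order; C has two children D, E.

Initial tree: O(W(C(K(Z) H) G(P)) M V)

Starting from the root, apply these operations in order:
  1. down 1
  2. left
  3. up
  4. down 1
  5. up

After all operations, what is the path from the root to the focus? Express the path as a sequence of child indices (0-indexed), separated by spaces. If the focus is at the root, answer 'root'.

Answer: root

Derivation:
Step 1 (down 1): focus=M path=1 depth=1 children=[] left=['W'] right=['V'] parent=O
Step 2 (left): focus=W path=0 depth=1 children=['C', 'G'] left=[] right=['M', 'V'] parent=O
Step 3 (up): focus=O path=root depth=0 children=['W', 'M', 'V'] (at root)
Step 4 (down 1): focus=M path=1 depth=1 children=[] left=['W'] right=['V'] parent=O
Step 5 (up): focus=O path=root depth=0 children=['W', 'M', 'V'] (at root)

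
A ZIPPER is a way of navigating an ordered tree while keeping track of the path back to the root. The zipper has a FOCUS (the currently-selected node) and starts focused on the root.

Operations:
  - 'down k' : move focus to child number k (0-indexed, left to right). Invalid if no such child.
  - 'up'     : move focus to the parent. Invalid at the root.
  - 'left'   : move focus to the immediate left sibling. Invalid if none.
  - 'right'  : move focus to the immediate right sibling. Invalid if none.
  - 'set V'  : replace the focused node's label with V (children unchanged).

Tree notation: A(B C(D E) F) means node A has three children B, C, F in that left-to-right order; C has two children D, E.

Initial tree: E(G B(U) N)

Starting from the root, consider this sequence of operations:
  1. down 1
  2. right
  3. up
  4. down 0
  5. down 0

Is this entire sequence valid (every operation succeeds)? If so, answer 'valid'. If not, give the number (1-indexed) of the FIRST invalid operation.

Answer: 5

Derivation:
Step 1 (down 1): focus=B path=1 depth=1 children=['U'] left=['G'] right=['N'] parent=E
Step 2 (right): focus=N path=2 depth=1 children=[] left=['G', 'B'] right=[] parent=E
Step 3 (up): focus=E path=root depth=0 children=['G', 'B', 'N'] (at root)
Step 4 (down 0): focus=G path=0 depth=1 children=[] left=[] right=['B', 'N'] parent=E
Step 5 (down 0): INVALID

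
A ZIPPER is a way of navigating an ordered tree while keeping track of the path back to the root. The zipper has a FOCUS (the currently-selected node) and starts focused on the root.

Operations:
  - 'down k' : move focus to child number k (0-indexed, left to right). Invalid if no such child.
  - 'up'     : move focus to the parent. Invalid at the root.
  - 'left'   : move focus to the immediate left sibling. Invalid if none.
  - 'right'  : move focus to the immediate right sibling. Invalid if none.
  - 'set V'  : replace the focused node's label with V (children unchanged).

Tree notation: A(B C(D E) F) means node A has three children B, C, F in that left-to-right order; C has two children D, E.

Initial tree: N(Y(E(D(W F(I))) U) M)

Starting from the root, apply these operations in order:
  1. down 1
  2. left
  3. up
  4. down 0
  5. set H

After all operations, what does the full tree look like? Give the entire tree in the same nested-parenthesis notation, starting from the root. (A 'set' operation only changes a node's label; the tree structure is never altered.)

Step 1 (down 1): focus=M path=1 depth=1 children=[] left=['Y'] right=[] parent=N
Step 2 (left): focus=Y path=0 depth=1 children=['E', 'U'] left=[] right=['M'] parent=N
Step 3 (up): focus=N path=root depth=0 children=['Y', 'M'] (at root)
Step 4 (down 0): focus=Y path=0 depth=1 children=['E', 'U'] left=[] right=['M'] parent=N
Step 5 (set H): focus=H path=0 depth=1 children=['E', 'U'] left=[] right=['M'] parent=N

Answer: N(H(E(D(W F(I))) U) M)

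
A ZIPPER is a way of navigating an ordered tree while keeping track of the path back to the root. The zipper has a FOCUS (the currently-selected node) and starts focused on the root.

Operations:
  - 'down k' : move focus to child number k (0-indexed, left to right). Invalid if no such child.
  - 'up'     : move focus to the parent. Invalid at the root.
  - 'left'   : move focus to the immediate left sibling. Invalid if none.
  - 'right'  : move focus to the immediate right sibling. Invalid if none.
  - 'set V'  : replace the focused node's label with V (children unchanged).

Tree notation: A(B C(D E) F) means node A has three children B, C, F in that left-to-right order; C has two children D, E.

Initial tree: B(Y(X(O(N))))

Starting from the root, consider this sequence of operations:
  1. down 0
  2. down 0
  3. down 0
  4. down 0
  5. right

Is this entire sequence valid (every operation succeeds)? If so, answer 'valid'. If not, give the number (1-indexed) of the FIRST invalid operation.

Answer: 5

Derivation:
Step 1 (down 0): focus=Y path=0 depth=1 children=['X'] left=[] right=[] parent=B
Step 2 (down 0): focus=X path=0/0 depth=2 children=['O'] left=[] right=[] parent=Y
Step 3 (down 0): focus=O path=0/0/0 depth=3 children=['N'] left=[] right=[] parent=X
Step 4 (down 0): focus=N path=0/0/0/0 depth=4 children=[] left=[] right=[] parent=O
Step 5 (right): INVALID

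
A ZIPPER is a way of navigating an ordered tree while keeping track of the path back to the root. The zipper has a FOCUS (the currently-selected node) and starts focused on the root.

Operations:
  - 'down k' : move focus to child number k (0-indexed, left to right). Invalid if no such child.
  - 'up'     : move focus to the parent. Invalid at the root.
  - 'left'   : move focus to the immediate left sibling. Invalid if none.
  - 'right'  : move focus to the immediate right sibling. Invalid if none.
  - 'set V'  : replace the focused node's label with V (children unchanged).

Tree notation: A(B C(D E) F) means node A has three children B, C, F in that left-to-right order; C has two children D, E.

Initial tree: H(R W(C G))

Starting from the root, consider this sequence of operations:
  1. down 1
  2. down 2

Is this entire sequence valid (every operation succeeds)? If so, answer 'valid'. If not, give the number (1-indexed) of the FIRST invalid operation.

Step 1 (down 1): focus=W path=1 depth=1 children=['C', 'G'] left=['R'] right=[] parent=H
Step 2 (down 2): INVALID

Answer: 2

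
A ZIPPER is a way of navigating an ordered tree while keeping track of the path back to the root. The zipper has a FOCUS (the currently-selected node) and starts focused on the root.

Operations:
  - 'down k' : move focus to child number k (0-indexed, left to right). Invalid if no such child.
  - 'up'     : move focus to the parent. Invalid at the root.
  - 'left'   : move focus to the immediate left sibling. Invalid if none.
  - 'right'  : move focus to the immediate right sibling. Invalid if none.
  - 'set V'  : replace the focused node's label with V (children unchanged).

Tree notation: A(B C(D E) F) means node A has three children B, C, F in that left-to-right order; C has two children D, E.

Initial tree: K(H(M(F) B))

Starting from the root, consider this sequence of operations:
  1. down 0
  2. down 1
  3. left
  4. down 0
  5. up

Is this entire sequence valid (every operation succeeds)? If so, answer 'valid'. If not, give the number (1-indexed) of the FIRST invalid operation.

Step 1 (down 0): focus=H path=0 depth=1 children=['M', 'B'] left=[] right=[] parent=K
Step 2 (down 1): focus=B path=0/1 depth=2 children=[] left=['M'] right=[] parent=H
Step 3 (left): focus=M path=0/0 depth=2 children=['F'] left=[] right=['B'] parent=H
Step 4 (down 0): focus=F path=0/0/0 depth=3 children=[] left=[] right=[] parent=M
Step 5 (up): focus=M path=0/0 depth=2 children=['F'] left=[] right=['B'] parent=H

Answer: valid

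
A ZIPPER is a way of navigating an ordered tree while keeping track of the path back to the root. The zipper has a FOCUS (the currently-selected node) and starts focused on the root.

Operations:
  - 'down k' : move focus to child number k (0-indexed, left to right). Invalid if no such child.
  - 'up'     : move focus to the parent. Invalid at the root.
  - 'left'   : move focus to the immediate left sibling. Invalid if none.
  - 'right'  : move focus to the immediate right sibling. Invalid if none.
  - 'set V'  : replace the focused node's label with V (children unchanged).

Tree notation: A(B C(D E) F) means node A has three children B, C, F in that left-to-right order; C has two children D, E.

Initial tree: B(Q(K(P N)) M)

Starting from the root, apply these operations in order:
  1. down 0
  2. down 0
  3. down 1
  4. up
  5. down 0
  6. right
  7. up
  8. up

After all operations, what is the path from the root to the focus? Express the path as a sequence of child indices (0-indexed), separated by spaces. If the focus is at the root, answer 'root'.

Step 1 (down 0): focus=Q path=0 depth=1 children=['K'] left=[] right=['M'] parent=B
Step 2 (down 0): focus=K path=0/0 depth=2 children=['P', 'N'] left=[] right=[] parent=Q
Step 3 (down 1): focus=N path=0/0/1 depth=3 children=[] left=['P'] right=[] parent=K
Step 4 (up): focus=K path=0/0 depth=2 children=['P', 'N'] left=[] right=[] parent=Q
Step 5 (down 0): focus=P path=0/0/0 depth=3 children=[] left=[] right=['N'] parent=K
Step 6 (right): focus=N path=0/0/1 depth=3 children=[] left=['P'] right=[] parent=K
Step 7 (up): focus=K path=0/0 depth=2 children=['P', 'N'] left=[] right=[] parent=Q
Step 8 (up): focus=Q path=0 depth=1 children=['K'] left=[] right=['M'] parent=B

Answer: 0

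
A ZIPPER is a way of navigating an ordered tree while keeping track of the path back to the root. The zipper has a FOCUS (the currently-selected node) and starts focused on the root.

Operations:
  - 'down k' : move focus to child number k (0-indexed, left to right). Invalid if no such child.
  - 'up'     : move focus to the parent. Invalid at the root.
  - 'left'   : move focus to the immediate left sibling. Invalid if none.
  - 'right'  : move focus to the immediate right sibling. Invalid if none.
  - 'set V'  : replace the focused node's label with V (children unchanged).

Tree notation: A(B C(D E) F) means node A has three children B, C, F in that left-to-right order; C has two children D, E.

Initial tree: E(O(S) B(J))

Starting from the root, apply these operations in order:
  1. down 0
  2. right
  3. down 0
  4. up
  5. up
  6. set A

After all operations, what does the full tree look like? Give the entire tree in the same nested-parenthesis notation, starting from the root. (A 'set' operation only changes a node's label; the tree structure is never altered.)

Step 1 (down 0): focus=O path=0 depth=1 children=['S'] left=[] right=['B'] parent=E
Step 2 (right): focus=B path=1 depth=1 children=['J'] left=['O'] right=[] parent=E
Step 3 (down 0): focus=J path=1/0 depth=2 children=[] left=[] right=[] parent=B
Step 4 (up): focus=B path=1 depth=1 children=['J'] left=['O'] right=[] parent=E
Step 5 (up): focus=E path=root depth=0 children=['O', 'B'] (at root)
Step 6 (set A): focus=A path=root depth=0 children=['O', 'B'] (at root)

Answer: A(O(S) B(J))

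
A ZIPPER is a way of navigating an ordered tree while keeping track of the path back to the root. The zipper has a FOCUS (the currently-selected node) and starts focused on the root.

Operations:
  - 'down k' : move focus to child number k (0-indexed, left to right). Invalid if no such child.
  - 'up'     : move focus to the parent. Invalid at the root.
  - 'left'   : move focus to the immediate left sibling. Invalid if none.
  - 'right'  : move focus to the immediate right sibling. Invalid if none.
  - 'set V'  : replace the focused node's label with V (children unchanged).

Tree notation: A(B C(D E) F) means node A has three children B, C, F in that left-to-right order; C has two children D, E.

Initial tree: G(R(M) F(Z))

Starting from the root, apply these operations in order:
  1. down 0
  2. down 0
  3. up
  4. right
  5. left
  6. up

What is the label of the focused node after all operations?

Step 1 (down 0): focus=R path=0 depth=1 children=['M'] left=[] right=['F'] parent=G
Step 2 (down 0): focus=M path=0/0 depth=2 children=[] left=[] right=[] parent=R
Step 3 (up): focus=R path=0 depth=1 children=['M'] left=[] right=['F'] parent=G
Step 4 (right): focus=F path=1 depth=1 children=['Z'] left=['R'] right=[] parent=G
Step 5 (left): focus=R path=0 depth=1 children=['M'] left=[] right=['F'] parent=G
Step 6 (up): focus=G path=root depth=0 children=['R', 'F'] (at root)

Answer: G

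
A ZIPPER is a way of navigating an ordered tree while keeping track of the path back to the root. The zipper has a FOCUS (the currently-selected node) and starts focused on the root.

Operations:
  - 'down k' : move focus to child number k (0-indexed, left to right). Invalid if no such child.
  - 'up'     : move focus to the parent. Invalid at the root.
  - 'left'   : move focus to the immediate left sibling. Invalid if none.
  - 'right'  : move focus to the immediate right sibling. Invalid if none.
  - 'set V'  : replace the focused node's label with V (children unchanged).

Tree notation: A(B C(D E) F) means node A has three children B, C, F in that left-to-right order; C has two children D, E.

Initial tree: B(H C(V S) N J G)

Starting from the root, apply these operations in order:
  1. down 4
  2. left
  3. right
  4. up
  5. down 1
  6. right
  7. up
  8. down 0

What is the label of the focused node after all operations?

Answer: H

Derivation:
Step 1 (down 4): focus=G path=4 depth=1 children=[] left=['H', 'C', 'N', 'J'] right=[] parent=B
Step 2 (left): focus=J path=3 depth=1 children=[] left=['H', 'C', 'N'] right=['G'] parent=B
Step 3 (right): focus=G path=4 depth=1 children=[] left=['H', 'C', 'N', 'J'] right=[] parent=B
Step 4 (up): focus=B path=root depth=0 children=['H', 'C', 'N', 'J', 'G'] (at root)
Step 5 (down 1): focus=C path=1 depth=1 children=['V', 'S'] left=['H'] right=['N', 'J', 'G'] parent=B
Step 6 (right): focus=N path=2 depth=1 children=[] left=['H', 'C'] right=['J', 'G'] parent=B
Step 7 (up): focus=B path=root depth=0 children=['H', 'C', 'N', 'J', 'G'] (at root)
Step 8 (down 0): focus=H path=0 depth=1 children=[] left=[] right=['C', 'N', 'J', 'G'] parent=B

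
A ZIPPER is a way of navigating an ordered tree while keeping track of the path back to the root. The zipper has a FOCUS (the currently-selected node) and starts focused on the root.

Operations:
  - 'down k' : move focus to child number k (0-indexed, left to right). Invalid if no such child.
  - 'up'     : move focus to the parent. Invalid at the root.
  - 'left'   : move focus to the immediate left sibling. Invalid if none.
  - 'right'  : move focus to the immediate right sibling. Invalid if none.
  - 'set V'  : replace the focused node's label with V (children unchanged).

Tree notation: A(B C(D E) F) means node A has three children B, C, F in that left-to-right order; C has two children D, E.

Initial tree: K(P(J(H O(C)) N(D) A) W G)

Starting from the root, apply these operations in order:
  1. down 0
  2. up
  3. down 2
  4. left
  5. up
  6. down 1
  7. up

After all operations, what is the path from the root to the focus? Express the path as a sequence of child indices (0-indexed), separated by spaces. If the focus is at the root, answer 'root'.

Answer: root

Derivation:
Step 1 (down 0): focus=P path=0 depth=1 children=['J', 'N', 'A'] left=[] right=['W', 'G'] parent=K
Step 2 (up): focus=K path=root depth=0 children=['P', 'W', 'G'] (at root)
Step 3 (down 2): focus=G path=2 depth=1 children=[] left=['P', 'W'] right=[] parent=K
Step 4 (left): focus=W path=1 depth=1 children=[] left=['P'] right=['G'] parent=K
Step 5 (up): focus=K path=root depth=0 children=['P', 'W', 'G'] (at root)
Step 6 (down 1): focus=W path=1 depth=1 children=[] left=['P'] right=['G'] parent=K
Step 7 (up): focus=K path=root depth=0 children=['P', 'W', 'G'] (at root)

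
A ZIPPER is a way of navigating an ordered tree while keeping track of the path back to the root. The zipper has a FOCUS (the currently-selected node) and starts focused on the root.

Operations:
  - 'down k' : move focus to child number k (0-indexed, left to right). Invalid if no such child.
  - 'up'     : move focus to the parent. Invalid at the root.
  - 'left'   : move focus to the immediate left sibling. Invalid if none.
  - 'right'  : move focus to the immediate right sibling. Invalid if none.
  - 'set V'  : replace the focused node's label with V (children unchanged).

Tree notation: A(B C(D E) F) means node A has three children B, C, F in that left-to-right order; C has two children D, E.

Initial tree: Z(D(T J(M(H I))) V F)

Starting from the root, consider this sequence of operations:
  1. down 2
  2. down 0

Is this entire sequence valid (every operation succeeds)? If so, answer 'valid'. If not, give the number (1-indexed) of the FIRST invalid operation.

Answer: 2

Derivation:
Step 1 (down 2): focus=F path=2 depth=1 children=[] left=['D', 'V'] right=[] parent=Z
Step 2 (down 0): INVALID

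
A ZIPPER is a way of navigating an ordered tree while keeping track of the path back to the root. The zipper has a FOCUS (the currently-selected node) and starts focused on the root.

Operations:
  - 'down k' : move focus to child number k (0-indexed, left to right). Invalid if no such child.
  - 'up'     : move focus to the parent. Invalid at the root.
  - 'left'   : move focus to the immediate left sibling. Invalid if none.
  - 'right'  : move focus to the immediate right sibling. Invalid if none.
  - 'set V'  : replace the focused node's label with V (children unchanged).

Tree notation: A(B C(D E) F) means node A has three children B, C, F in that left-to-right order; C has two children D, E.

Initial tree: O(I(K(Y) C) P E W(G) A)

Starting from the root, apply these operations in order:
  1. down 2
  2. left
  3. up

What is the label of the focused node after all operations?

Answer: O

Derivation:
Step 1 (down 2): focus=E path=2 depth=1 children=[] left=['I', 'P'] right=['W', 'A'] parent=O
Step 2 (left): focus=P path=1 depth=1 children=[] left=['I'] right=['E', 'W', 'A'] parent=O
Step 3 (up): focus=O path=root depth=0 children=['I', 'P', 'E', 'W', 'A'] (at root)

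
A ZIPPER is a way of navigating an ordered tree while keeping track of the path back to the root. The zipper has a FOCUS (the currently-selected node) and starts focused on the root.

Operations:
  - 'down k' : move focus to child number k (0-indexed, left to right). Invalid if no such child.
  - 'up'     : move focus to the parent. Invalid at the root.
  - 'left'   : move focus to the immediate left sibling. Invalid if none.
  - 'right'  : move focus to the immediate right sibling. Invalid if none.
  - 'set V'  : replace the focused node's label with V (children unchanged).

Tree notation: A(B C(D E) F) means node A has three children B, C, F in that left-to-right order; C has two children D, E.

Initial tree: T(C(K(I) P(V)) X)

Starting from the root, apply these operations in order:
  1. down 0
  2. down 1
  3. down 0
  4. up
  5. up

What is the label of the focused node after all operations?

Answer: C

Derivation:
Step 1 (down 0): focus=C path=0 depth=1 children=['K', 'P'] left=[] right=['X'] parent=T
Step 2 (down 1): focus=P path=0/1 depth=2 children=['V'] left=['K'] right=[] parent=C
Step 3 (down 0): focus=V path=0/1/0 depth=3 children=[] left=[] right=[] parent=P
Step 4 (up): focus=P path=0/1 depth=2 children=['V'] left=['K'] right=[] parent=C
Step 5 (up): focus=C path=0 depth=1 children=['K', 'P'] left=[] right=['X'] parent=T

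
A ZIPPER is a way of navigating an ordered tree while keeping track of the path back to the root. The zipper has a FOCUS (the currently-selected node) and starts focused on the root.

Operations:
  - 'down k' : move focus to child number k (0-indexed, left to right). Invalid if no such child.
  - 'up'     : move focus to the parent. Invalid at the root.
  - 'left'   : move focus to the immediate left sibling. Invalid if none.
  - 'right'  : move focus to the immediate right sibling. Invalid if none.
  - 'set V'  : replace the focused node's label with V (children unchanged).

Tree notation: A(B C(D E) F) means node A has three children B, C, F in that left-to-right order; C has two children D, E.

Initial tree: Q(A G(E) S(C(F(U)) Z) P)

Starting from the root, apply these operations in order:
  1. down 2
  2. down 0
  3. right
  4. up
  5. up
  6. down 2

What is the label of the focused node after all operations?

Answer: S

Derivation:
Step 1 (down 2): focus=S path=2 depth=1 children=['C', 'Z'] left=['A', 'G'] right=['P'] parent=Q
Step 2 (down 0): focus=C path=2/0 depth=2 children=['F'] left=[] right=['Z'] parent=S
Step 3 (right): focus=Z path=2/1 depth=2 children=[] left=['C'] right=[] parent=S
Step 4 (up): focus=S path=2 depth=1 children=['C', 'Z'] left=['A', 'G'] right=['P'] parent=Q
Step 5 (up): focus=Q path=root depth=0 children=['A', 'G', 'S', 'P'] (at root)
Step 6 (down 2): focus=S path=2 depth=1 children=['C', 'Z'] left=['A', 'G'] right=['P'] parent=Q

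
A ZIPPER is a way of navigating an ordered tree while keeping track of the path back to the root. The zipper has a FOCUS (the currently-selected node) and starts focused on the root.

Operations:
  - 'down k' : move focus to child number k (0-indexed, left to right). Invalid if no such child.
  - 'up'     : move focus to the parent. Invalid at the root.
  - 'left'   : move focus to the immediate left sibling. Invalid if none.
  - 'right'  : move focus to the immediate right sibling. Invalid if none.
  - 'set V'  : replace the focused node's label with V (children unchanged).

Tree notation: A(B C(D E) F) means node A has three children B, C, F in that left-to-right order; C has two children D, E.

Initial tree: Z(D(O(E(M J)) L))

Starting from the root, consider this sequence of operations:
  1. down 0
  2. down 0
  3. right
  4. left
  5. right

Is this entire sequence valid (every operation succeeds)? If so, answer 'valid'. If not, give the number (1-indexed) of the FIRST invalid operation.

Answer: valid

Derivation:
Step 1 (down 0): focus=D path=0 depth=1 children=['O', 'L'] left=[] right=[] parent=Z
Step 2 (down 0): focus=O path=0/0 depth=2 children=['E'] left=[] right=['L'] parent=D
Step 3 (right): focus=L path=0/1 depth=2 children=[] left=['O'] right=[] parent=D
Step 4 (left): focus=O path=0/0 depth=2 children=['E'] left=[] right=['L'] parent=D
Step 5 (right): focus=L path=0/1 depth=2 children=[] left=['O'] right=[] parent=D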